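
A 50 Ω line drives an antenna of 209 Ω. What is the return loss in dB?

Γ = (209 − 50)/(209 + 50) = 0.614
RL = −20·log₁₀|Γ| = −20·log₁₀(0.614)

RL ≈ 4.24 dB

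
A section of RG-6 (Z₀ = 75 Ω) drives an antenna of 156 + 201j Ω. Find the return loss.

RL ≈ 3 dB

Γ = (81 + j201)/(231 + j201), |Γ| = 0.708
RL = −20·log₁₀|Γ| = −20·log₁₀(0.708)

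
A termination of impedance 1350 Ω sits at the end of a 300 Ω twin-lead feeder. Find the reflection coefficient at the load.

Γ = (Z_L − Z_0)/(Z_L + Z_0) = (1350 − 300)/(1350 + 300) = 1050/1650

Γ = 0.636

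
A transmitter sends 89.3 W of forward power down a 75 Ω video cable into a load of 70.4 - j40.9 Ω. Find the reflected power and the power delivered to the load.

|Γ| = |(-4.6 − j40.9)/(145.4 − j40.9)| = 0.272
|Γ|² = 0.0743
P_refl = |Γ|²·P_inc = 6.63 W, P_del = (1 − |Γ|²)·P_inc = 82.7 W

P_reflected ≈ 6.63 W; P_delivered ≈ 82.7 W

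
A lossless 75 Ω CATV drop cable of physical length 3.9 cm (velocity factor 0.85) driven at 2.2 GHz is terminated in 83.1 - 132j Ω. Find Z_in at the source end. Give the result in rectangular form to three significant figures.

λ = v/f = 0.85·c / 2.2 GHz = 0.116 m
βl = 2π·l/λ = 2π × 0.336 = 121°
tan(βl) = tan(121°) = -1.66
Z_in = Z_0·(Z_L + jZ_0·tanβl)/(Z_0 + jZ_L·tanβl)
     = 75·(83.1 − j256)/(-144 − j138)

Z_in ≈ 44.2 + j91.4 Ω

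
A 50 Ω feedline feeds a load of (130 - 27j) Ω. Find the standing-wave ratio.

VSWR ≈ 2.73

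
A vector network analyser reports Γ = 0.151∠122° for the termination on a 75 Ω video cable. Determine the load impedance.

Z_L ≈ 62 + j16.2 Ω

Z_L = Z_0·(1 + Γ)/(1 − Γ) = 75·(0.92 + j0.128)/(1.08 − j0.128)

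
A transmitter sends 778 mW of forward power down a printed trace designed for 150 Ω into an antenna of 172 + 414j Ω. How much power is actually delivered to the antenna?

P_delivered ≈ 292 mW

|Γ| = |(22 + j414)/(322 + j414)| = 0.79
|Γ|² = 0.625
P_refl = |Γ|²·P_inc = 486 mW, P_del = (1 − |Γ|²)·P_inc = 292 mW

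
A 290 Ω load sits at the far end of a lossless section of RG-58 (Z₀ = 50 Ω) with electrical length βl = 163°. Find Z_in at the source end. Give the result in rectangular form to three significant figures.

tan(βl) = tan(163°) = -0.306
Z_in = Z_0·(Z_L + jZ_0·tanβl)/(Z_0 + jZ_L·tanβl)
     = 50·(290 − j15.3)/(50 − j88.7)

Z_in ≈ 76.5 + j120 Ω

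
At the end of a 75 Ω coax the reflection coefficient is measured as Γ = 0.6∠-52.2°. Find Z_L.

Z_L = Z_0·(1 + Γ)/(1 − Γ) = 75·(1.37 − j0.474)/(0.632 + j0.474)

Z_L ≈ 76.9 − j114 Ω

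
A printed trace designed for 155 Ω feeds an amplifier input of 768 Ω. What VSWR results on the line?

VSWR ≈ 4.95

Γ = (768 − 155)/(768 + 155) = 0.664
VSWR = (1 + 0.664)/(1 − 0.664)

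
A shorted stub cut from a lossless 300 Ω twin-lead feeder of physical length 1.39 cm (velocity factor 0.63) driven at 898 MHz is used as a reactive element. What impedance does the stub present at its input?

Z_in ≈ +j132 Ω

λ = v/f = 0.63·c / 898 MHz = 0.21 m
βl = 2π·l/λ = 2π × 0.066 = 23.8°
tan(βl) = 0.441
For a shorted stub, Z_in = jZ_0·tan(βl)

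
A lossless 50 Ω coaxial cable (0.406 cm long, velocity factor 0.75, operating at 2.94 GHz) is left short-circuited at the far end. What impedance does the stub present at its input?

λ = v/f = 0.75·c / 2.94 GHz = 0.0765 m
βl = 2π·l/λ = 2π × 0.0531 = 19.1°
tan(βl) = 0.346
For a short-circuited stub, Z_in = jZ_0·tan(βl)

Z_in ≈ +j17.3 Ω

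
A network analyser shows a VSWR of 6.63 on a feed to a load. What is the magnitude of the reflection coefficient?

|Γ| ≈ 0.738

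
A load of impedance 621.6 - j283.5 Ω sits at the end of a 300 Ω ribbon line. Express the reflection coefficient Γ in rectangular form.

Γ = (Z_L − Z_0)/(Z_L + Z_0) = (321.6 − j283.5)/(921.6 − j283.5)

Γ ≈ 0.405 − j0.183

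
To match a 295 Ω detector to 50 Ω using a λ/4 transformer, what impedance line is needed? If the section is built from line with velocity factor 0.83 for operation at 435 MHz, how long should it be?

Z_qwt ≈ 121 Ω; length ≈ 14.3 cm

Z_qwt = √(Z_0·R_L) = √(50 × 295) = √14750
λ = 0.83·c/f = 0.572 m, so l = λ/4 = 0.143 m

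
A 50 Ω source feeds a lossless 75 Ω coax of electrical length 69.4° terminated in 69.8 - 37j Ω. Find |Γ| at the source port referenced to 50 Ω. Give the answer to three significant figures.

tan(βl) = 2.66
Z_in = Z_0·(Z_L + jZ_0·tanβl)/(Z_0 + jZ_L·tanβl) = 49.1 + j17.7 Ω
Γ_s = (Z_in − Z_s)/(Z_in + Z_s) = (-0.877 + j17.7)/(99.1 + j17.7), |Γ_s| = 0.176

|Γ| ≈ 0.176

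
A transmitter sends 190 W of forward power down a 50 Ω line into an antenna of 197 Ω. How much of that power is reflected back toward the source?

Γ = (197 − 50)/(197 + 50) = 0.595
|Γ|² = 0.354
P_refl = |Γ|²·P_inc = 67.3 W, P_del = (1 − |Γ|²)·P_inc = 123 W

P_reflected ≈ 67.3 W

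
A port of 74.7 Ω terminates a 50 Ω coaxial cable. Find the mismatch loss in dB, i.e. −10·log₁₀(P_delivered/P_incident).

mismatch loss ≈ 0.174 dB

Γ = (74.7 − 50)/(74.7 + 50) = 0.198
|Γ|² = 0.0392, so P_del/P_inc = 1 − |Γ|² = 0.961
ML = −10·log₁₀(1 − |Γ|²)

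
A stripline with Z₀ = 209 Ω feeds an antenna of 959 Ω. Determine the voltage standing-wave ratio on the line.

Γ = (959 − 209)/(959 + 209) = 0.642
VSWR = (1 + 0.642)/(1 − 0.642)

VSWR ≈ 4.59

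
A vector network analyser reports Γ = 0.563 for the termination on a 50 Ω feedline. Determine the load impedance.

Z_L = Z_0·(1 + Γ)/(1 − Γ) = 50·(1.56)/(0.437)

Z_L ≈ 179 Ω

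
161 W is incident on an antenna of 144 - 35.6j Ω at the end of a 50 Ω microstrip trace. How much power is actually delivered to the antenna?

|Γ| = |(94 − j35.6)/(194 − j35.6)| = 0.51
|Γ|² = 0.26
P_refl = |Γ|²·P_inc = 41.8 W, P_del = (1 − |Γ|²)·P_inc = 119 W

P_delivered ≈ 119 W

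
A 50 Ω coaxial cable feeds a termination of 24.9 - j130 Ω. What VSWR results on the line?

Γ = (Z_L − Z_0)/(Z_L + Z_0) = (-25.1 − j130)/(74.9 − j130)
|Γ| = 132/150 = 0.882
VSWR = (1 + |Γ|)/(1 − |Γ|) = 1.88/0.118

VSWR ≈ 16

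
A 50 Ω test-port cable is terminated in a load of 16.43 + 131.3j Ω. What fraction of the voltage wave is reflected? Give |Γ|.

|Γ| ≈ 0.921

Γ = (Z_L − Z_0)/(Z_L + Z_0) = (-33.57 + j131.3)/(66.43 + j131.3)
|Γ| = 136/147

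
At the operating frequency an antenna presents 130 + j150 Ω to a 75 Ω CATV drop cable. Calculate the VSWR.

VSWR ≈ 4.39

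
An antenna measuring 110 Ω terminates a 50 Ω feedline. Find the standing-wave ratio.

VSWR ≈ 2.2

Γ = (110 − 50)/(110 + 50) = 0.375
VSWR = (1 + 0.375)/(1 − 0.375)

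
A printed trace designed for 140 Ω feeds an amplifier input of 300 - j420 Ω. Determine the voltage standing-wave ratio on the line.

VSWR ≈ 6.66

Γ = (Z_L − Z_0)/(Z_L + Z_0) = (160 − j420)/(440 − j420)
|Γ| = 449/608 = 0.739
VSWR = (1 + |Γ|)/(1 − |Γ|) = 1.74/0.261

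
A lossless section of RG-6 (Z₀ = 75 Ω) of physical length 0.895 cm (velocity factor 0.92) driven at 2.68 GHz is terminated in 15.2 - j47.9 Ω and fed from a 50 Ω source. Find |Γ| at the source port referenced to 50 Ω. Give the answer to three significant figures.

λ = v/f = 0.92·c / 2.68 GHz = 0.103 m
βl = 2π·l/λ = 2π × 0.0869 = 31.3°
tan(βl) = 0.608
Z_in = Z_0·(Z_L + jZ_0·tanβl)/(Z_0 + jZ_L·tanβl) = 10.7 − j2.63 Ω
Γ_s = (Z_in − Z_s)/(Z_in + Z_s) = (-39.3 − j2.63)/(60.7 − j2.63), |Γ_s| = 0.648

|Γ| ≈ 0.648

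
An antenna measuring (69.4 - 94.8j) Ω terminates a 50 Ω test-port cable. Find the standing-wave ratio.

VSWR ≈ 4.47

Γ = (Z_L − Z_0)/(Z_L + Z_0) = (19.4 − j94.8)/(119.4 − j94.8)
|Γ| = 96.8/152 = 0.635
VSWR = (1 + |Γ|)/(1 − |Γ|) = 1.63/0.365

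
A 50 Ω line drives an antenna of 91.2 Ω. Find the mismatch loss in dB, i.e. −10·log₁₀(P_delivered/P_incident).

mismatch loss ≈ 0.386 dB

Γ = (91.2 − 50)/(91.2 + 50) = 0.292
|Γ|² = 0.0851, so P_del/P_inc = 1 − |Γ|² = 0.915
ML = −10·log₁₀(1 − |Γ|²)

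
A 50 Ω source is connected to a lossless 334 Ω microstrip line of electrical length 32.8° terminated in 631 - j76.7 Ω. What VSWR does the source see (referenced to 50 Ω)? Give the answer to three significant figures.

tan(βl) = 0.644
Z_in = Z_0·(Z_L + jZ_0·tanβl)/(Z_0 + jZ_L·tanβl) = 319 − j218 Ω
Γ_s = (Z_in − Z_s)/(Z_in + Z_s) = (269 − j218)/(369 − j218), |Γ_s| = 0.808
VSWR = (1 + |Γ_s|)/(1 − |Γ_s|)

VSWR ≈ 9.4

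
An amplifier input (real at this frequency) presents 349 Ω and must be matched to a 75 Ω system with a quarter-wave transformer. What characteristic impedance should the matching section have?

Z_qwt ≈ 162 Ω

Z_qwt = √(Z_0·R_L) = √(75 × 349) = √26180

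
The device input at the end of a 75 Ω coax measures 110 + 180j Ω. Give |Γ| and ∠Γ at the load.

Γ ≈ 0.71 ∠ 34.8°

Γ = (Z_L − Z_0)/(Z_L + Z_0) = (35 + j180)/(185 + j180)
|Γ| = 183/258 = 0.71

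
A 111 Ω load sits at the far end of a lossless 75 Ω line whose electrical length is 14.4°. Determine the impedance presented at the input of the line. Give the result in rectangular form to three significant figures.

Z_in ≈ 103 − j20 Ω

tan(βl) = tan(14.4°) = 0.257
Z_in = Z_0·(Z_L + jZ_0·tanβl)/(Z_0 + jZ_L·tanβl)
     = 75·(111 + j19.3)/(75 + j28.5)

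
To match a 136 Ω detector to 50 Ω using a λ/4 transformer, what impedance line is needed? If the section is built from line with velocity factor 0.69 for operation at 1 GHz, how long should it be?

Z_qwt = √(Z_0·R_L) = √(50 × 136) = √6800
λ = 0.69·c/f = 0.207 m, so l = λ/4 = 0.0517 m

Z_qwt ≈ 82.5 Ω; length ≈ 5.17 cm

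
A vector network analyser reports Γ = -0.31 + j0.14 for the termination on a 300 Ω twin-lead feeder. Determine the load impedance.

Z_L ≈ 153 + j48.4 Ω

Z_L = Z_0·(1 + Γ)/(1 − Γ) = 300·(0.69 + j0.14)/(1.31 − j0.14)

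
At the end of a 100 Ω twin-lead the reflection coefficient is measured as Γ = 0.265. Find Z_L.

Z_L ≈ 172 Ω

Z_L = Z_0·(1 + Γ)/(1 − Γ) = 100·(1.27)/(0.735)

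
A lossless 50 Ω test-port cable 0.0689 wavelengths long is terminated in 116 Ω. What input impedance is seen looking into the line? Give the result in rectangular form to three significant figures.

Z_in ≈ 65.5 − j47.1 Ω

βl = 2π × 0.0689 = 24.8°
tan(βl) = tan(24.8°) = 0.462
Z_in = Z_0·(Z_L + jZ_0·tanβl)/(Z_0 + jZ_L·tanβl)
     = 50·(116 + j23.1)/(50 + j53.6)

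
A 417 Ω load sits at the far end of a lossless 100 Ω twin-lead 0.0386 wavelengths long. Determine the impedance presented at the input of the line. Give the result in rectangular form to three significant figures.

Z_in ≈ 214 − j196 Ω

βl = 2π × 0.0386 = 13.9°
tan(βl) = tan(13.9°) = 0.247
Z_in = Z_0·(Z_L + jZ_0·tanβl)/(Z_0 + jZ_L·tanβl)
     = 100·(417 + j24.7)/(100 + j103)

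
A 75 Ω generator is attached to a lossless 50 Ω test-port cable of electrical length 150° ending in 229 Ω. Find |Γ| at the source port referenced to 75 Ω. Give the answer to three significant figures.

tan(βl) = -0.577
Z_in = Z_0·(Z_L + jZ_0·tanβl)/(Z_0 + jZ_L·tanβl) = 38.2 + j72.2 Ω
Γ_s = (Z_in − Z_s)/(Z_in + Z_s) = (-36.8 + j72.2)/(113 + j72.2), |Γ_s| = 0.603

|Γ| ≈ 0.603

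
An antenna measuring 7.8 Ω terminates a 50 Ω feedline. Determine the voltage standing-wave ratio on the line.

VSWR ≈ 6.41

Γ = (7.8 − 50)/(7.8 + 50) = -0.73
VSWR = (1 + 0.73)/(1 − 0.73)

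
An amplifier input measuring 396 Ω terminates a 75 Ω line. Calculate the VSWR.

VSWR ≈ 5.28

Γ = (396 − 75)/(396 + 75) = 0.682
VSWR = (1 + 0.682)/(1 − 0.682)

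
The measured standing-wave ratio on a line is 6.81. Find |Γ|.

|Γ| ≈ 0.744

|Γ| = (S − 1)/(S + 1) = (6.81 − 1)/(6.81 + 1) = 5.81/7.81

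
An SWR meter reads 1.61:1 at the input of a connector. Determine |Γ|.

|Γ| ≈ 0.234

|Γ| = (S − 1)/(S + 1) = (1.61 − 1)/(1.61 + 1) = 0.61/2.61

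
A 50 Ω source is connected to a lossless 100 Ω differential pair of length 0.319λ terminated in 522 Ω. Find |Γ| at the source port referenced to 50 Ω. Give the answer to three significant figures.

βl = 2π × 0.319 = 115°
tan(βl) = -2.16
Z_in = Z_0·(Z_L + jZ_0·tanβl)/(Z_0 + jZ_L·tanβl) = 23.1 + j44.2 Ω
Γ_s = (Z_in − Z_s)/(Z_in + Z_s) = (-26.9 + j44.2)/(73.1 + j44.2), |Γ_s| = 0.606

|Γ| ≈ 0.606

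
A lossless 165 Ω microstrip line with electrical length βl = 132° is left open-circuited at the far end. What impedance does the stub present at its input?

tan(βl) = -1.11
For an open-circuited stub, Z_in = −jZ_0·cot(βl) = −jZ_0/tan(βl)

Z_in ≈ +j149 Ω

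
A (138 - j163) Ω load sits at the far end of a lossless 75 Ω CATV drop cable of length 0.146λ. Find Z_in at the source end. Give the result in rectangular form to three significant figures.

βl = 2π × 0.146 = 52.6°
tan(βl) = tan(52.6°) = 1.31
Z_in = Z_0·(Z_L + jZ_0·tanβl)/(Z_0 + jZ_L·tanβl)
     = 75·(138 − j65)/(288 + j180)

Z_in ≈ 18.2 − j28.3 Ω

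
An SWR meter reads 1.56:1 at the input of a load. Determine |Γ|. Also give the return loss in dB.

|Γ| = (S − 1)/(S + 1) = (1.56 − 1)/(1.56 + 1) = 0.56/2.56
RL = −20·log₁₀|Γ| = −20·log₁₀(0.219)

|Γ| ≈ 0.219; return loss ≈ 13.2 dB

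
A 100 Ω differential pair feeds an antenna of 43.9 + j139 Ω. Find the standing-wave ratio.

Γ = (Z_L − Z_0)/(Z_L + Z_0) = (-56.1 + j139)/(143.9 + j139)
|Γ| = 150/200 = 0.749
VSWR = (1 + |Γ|)/(1 − |Γ|) = 1.75/0.251

VSWR ≈ 6.97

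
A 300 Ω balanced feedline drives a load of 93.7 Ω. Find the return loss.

RL ≈ 5.61 dB

Γ = (93.7 − 300)/(93.7 + 300) = -0.524
RL = −20·log₁₀|Γ| = −20·log₁₀(0.524)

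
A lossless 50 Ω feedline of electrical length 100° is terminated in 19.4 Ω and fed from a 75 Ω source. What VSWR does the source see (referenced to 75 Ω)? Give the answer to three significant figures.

VSWR ≈ 1.8

tan(βl) = -5.67
Z_in = Z_0·(Z_L + jZ_0·tanβl)/(Z_0 + jZ_L·tanβl) = 110 − j41.2 Ω
Γ_s = (Z_in − Z_s)/(Z_in + Z_s) = (35.1 − j41.2)/(185 − j41.2), |Γ_s| = 0.286
VSWR = (1 + |Γ_s|)/(1 − |Γ_s|)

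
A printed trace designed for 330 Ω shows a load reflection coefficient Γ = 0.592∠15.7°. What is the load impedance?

Z_L ≈ 1020 + j502 Ω

Z_L = Z_0·(1 + Γ)/(1 − Γ) = 330·(1.57 + j0.16)/(0.43 − j0.16)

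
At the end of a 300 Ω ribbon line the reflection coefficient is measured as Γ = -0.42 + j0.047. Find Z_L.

Z_L = Z_0·(1 + Γ)/(1 − Γ) = 300·(0.58 + j0.047)/(1.42 − j0.047)

Z_L ≈ 122 + j14 Ω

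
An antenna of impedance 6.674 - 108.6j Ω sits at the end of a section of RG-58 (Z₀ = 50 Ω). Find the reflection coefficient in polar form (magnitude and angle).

Γ ≈ 0.954 ∠ -49.3°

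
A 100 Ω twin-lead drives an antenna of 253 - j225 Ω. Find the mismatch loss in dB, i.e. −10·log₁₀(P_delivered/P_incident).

mismatch loss ≈ 2.38 dB

Γ = (153 − j225)/(353 − j225), |Γ| = 0.65
|Γ|² = 0.422, so P_del/P_inc = 1 − |Γ|² = 0.578
ML = −10·log₁₀(1 − |Γ|²)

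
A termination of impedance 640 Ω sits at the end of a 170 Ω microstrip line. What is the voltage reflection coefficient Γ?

Γ = (Z_L − Z_0)/(Z_L + Z_0) = (640 − 170)/(640 + 170) = 470/810

Γ = 0.58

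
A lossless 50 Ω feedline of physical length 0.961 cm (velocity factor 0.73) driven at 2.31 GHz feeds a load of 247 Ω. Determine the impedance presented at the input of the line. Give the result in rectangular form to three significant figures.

Z_in ≈ 26.6 − j60.3 Ω

λ = v/f = 0.73·c / 2.31 GHz = 0.0948 m
βl = 2π·l/λ = 2π × 0.101 = 36.5°
tan(βl) = tan(36.5°) = 0.74
Z_in = Z_0·(Z_L + jZ_0·tanβl)/(Z_0 + jZ_L·tanβl)
     = 50·(247 + j37)/(50 + j183)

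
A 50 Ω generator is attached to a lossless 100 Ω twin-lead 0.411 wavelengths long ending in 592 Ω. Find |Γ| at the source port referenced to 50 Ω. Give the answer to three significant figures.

|Γ| ≈ 0.808

βl = 2π × 0.411 = 148°
tan(βl) = -0.626
Z_in = Z_0·(Z_L + jZ_0·tanβl)/(Z_0 + jZ_L·tanβl) = 55.9 + j145 Ω
Γ_s = (Z_in − Z_s)/(Z_in + Z_s) = (5.94 + j145)/(106 + j145), |Γ_s| = 0.808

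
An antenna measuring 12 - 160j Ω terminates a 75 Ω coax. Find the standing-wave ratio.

VSWR ≈ 34.8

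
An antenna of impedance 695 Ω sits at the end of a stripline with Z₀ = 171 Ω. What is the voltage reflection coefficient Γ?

Γ = 0.605

Γ = (Z_L − Z_0)/(Z_L + Z_0) = (695 − 171)/(695 + 171) = 524/866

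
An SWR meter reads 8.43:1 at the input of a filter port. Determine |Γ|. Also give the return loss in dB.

|Γ| = (S − 1)/(S + 1) = (8.43 − 1)/(8.43 + 1) = 7.43/9.43
RL = −20·log₁₀|Γ| = −20·log₁₀(0.788)

|Γ| ≈ 0.788; return loss ≈ 2.07 dB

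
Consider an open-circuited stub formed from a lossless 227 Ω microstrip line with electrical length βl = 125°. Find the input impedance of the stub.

tan(βl) = -1.43
For an open-circuited stub, Z_in = −jZ_0·cot(βl) = −jZ_0/tan(βl)

Z_in ≈ +j159 Ω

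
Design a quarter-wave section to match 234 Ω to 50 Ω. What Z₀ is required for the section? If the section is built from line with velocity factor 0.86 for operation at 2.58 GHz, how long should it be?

Z_qwt ≈ 108 Ω; length ≈ 2.5 cm

Z_qwt = √(Z_0·R_L) = √(50 × 234) = √11700
λ = 0.86·c/f = 0.1 m, so l = λ/4 = 0.025 m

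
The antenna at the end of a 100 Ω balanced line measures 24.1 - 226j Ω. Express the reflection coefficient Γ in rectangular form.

Γ = (Z_L − Z_0)/(Z_L + Z_0) = (-75.9 − j226)/(124.1 − j226)

Γ ≈ 0.627 − j0.68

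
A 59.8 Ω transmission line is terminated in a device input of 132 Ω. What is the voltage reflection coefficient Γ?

Γ = (Z_L − Z_0)/(Z_L + Z_0) = (132 − 59.8)/(132 + 59.8) = 72.2/191.8

Γ = 0.376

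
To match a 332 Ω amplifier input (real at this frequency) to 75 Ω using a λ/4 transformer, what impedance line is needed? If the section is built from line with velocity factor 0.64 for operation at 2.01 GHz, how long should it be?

Z_qwt ≈ 158 Ω; length ≈ 2.39 cm

Z_qwt = √(Z_0·R_L) = √(75 × 332) = √24900
λ = 0.64·c/f = 0.0955 m, so l = λ/4 = 0.0239 m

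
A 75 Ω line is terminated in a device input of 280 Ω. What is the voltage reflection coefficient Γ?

Γ = (Z_L − Z_0)/(Z_L + Z_0) = (280 − 75)/(280 + 75) = 205/355

Γ = 0.577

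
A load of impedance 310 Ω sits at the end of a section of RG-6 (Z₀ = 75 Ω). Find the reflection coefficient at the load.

Γ = (Z_L − Z_0)/(Z_L + Z_0) = (310 − 75)/(310 + 75) = 235/385

Γ = 0.61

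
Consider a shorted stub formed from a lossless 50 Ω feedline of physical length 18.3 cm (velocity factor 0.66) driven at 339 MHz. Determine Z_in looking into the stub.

Z_in ≈ −j119 Ω

λ = v/f = 0.66·c / 339 MHz = 0.584 m
βl = 2π·l/λ = 2π × 0.313 = 113°
tan(βl) = -2.38
For a shorted stub, Z_in = jZ_0·tan(βl)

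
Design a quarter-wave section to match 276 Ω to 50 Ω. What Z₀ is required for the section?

Z_qwt ≈ 117 Ω

Z_qwt = √(Z_0·R_L) = √(50 × 276) = √13800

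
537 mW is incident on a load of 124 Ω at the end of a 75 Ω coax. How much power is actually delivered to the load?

Γ = (124 − 75)/(124 + 75) = 0.246
|Γ|² = 0.0606
P_refl = |Γ|²·P_inc = 32.6 mW, P_del = (1 − |Γ|²)·P_inc = 504 mW

P_delivered ≈ 504 mW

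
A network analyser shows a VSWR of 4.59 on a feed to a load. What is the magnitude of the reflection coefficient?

|Γ| ≈ 0.642

|Γ| = (S − 1)/(S + 1) = (4.59 − 1)/(4.59 + 1) = 3.59/5.59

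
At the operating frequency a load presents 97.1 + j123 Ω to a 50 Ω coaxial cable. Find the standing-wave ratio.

VSWR ≈ 5.39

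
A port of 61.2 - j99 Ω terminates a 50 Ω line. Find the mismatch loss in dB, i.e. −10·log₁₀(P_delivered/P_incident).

Γ = (11.2 − j99)/(111.2 − j99), |Γ| = 0.669
|Γ|² = 0.448, so P_del/P_inc = 1 − |Γ|² = 0.552
ML = −10·log₁₀(1 − |Γ|²)

mismatch loss ≈ 2.58 dB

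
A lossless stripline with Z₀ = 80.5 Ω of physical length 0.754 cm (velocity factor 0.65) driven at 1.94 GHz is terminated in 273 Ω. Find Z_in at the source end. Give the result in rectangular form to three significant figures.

Z_in ≈ 86.3 − j108 Ω

λ = v/f = 0.65·c / 1.94 GHz = 0.101 m
βl = 2π·l/λ = 2π × 0.075 = 27°
tan(βl) = tan(27°) = 0.51
Z_in = Z_0·(Z_L + jZ_0·tanβl)/(Z_0 + jZ_L·tanβl)
     = 80.5·(273 + j41)/(80.5 + j139)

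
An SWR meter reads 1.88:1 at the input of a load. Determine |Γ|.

|Γ| ≈ 0.306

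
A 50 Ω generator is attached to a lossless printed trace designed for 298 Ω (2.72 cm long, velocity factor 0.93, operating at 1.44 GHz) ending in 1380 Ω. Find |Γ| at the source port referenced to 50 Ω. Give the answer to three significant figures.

λ = v/f = 0.93·c / 1.44 GHz = 0.194 m
βl = 2π·l/λ = 2π × 0.14 = 50.5°
tan(βl) = 1.21
Z_in = Z_0·(Z_L + jZ_0·tanβl)/(Z_0 + jZ_L·tanβl) = 105 − j227 Ω
Γ_s = (Z_in − Z_s)/(Z_in + Z_s) = (54.6 − j227)/(155 − j227), |Γ_s| = 0.85

|Γ| ≈ 0.85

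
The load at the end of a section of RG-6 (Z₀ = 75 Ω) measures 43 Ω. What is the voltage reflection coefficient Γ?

Γ = -0.271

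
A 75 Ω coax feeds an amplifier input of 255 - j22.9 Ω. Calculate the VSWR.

VSWR ≈ 3.43

Γ = (Z_L − Z_0)/(Z_L + Z_0) = (180 − j22.9)/(330 − j22.9)
|Γ| = 181/331 = 0.549
VSWR = (1 + |Γ|)/(1 − |Γ|) = 1.55/0.451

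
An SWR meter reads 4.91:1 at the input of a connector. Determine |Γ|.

|Γ| = (S − 1)/(S + 1) = (4.91 − 1)/(4.91 + 1) = 3.91/5.91

|Γ| ≈ 0.662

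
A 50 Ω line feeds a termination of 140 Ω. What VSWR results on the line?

Γ = (140 − 50)/(140 + 50) = 0.474
VSWR = (1 + 0.474)/(1 − 0.474)

VSWR ≈ 2.8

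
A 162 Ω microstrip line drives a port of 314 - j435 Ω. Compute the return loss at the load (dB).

Γ = (152 − j435)/(476 − j435), |Γ| = 0.715
RL = −20·log₁₀|Γ| = −20·log₁₀(0.715)

RL ≈ 2.92 dB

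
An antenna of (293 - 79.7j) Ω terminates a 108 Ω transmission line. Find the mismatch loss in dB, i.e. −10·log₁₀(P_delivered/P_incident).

mismatch loss ≈ 1.21 dB

Γ = (185 − j79.7)/(401 − j79.7), |Γ| = 0.493
|Γ|² = 0.243, so P_del/P_inc = 1 − |Γ|² = 0.757
ML = −10·log₁₀(1 − |Γ|²)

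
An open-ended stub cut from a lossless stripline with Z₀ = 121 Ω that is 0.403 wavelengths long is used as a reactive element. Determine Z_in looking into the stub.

Z_in ≈ +j173 Ω

βl = 2π × 0.403 = 145°
tan(βl) = -0.698
For an open-ended stub, Z_in = −jZ_0·cot(βl) = −jZ_0/tan(βl)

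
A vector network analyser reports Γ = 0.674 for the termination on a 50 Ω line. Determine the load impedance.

Z_L ≈ 257 Ω

Z_L = Z_0·(1 + Γ)/(1 − Γ) = 50·(1.67)/(0.326)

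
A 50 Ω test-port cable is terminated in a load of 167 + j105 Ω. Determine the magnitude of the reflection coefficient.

|Γ| ≈ 0.652

Γ = (Z_L − Z_0)/(Z_L + Z_0) = (117 + j105)/(217 + j105)
|Γ| = 157/241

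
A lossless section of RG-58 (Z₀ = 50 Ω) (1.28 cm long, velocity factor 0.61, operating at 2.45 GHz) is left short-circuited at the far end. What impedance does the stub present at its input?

λ = v/f = 0.61·c / 2.45 GHz = 0.0747 m
βl = 2π·l/λ = 2π × 0.171 = 61.7°
tan(βl) = 1.86
For a short-circuited stub, Z_in = jZ_0·tan(βl)

Z_in ≈ +j92.8 Ω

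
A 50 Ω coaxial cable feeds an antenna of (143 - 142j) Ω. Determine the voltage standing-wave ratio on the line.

Γ = (Z_L − Z_0)/(Z_L + Z_0) = (93 − j142)/(193 − j142)
|Γ| = 170/240 = 0.708
VSWR = (1 + |Γ|)/(1 − |Γ|) = 1.71/0.292

VSWR ≈ 5.86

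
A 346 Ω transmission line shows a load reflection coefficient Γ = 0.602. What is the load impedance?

Z_L ≈ 1390 Ω

Z_L = Z_0·(1 + Γ)/(1 − Γ) = 346·(1.6)/(0.398)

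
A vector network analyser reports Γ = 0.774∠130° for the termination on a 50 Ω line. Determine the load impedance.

Z_L = Z_0·(1 + Γ)/(1 − Γ) = 50·(0.502 + j0.593)/(1.5 − j0.593)

Z_L ≈ 7.73 + j22.9 Ω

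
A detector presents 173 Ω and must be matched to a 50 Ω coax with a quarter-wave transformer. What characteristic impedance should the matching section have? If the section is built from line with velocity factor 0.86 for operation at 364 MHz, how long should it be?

Z_qwt = √(Z_0·R_L) = √(50 × 173) = √8650
λ = 0.86·c/f = 0.709 m, so l = λ/4 = 0.177 m

Z_qwt ≈ 93 Ω; length ≈ 17.7 cm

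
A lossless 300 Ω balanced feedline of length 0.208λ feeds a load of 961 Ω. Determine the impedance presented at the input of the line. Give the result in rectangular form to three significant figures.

βl = 2π × 0.208 = 74.9°
tan(βl) = tan(74.9°) = 3.7
Z_in = Z_0·(Z_L + jZ_0·tanβl)/(Z_0 + jZ_L·tanβl)
     = 300·(961 + j1110)/(300 + j3560)

Z_in ≈ 99.8 − j72.6 Ω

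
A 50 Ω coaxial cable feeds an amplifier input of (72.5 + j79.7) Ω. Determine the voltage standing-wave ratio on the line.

VSWR ≈ 3.62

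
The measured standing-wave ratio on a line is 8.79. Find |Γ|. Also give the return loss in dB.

|Γ| ≈ 0.796; return loss ≈ 1.98 dB

|Γ| = (S − 1)/(S + 1) = (8.79 − 1)/(8.79 + 1) = 7.79/9.79
RL = −20·log₁₀|Γ| = −20·log₁₀(0.796)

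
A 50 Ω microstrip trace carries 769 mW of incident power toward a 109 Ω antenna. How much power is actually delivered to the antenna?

Γ = (109 − 50)/(109 + 50) = 0.371
|Γ|² = 0.138
P_refl = |Γ|²·P_inc = 106 mW, P_del = (1 − |Γ|²)·P_inc = 663 mW

P_delivered ≈ 663 mW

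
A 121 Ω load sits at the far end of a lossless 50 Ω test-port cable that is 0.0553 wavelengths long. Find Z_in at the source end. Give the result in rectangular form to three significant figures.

Z_in ≈ 77.4 − j49.7 Ω

βl = 2π × 0.0553 = 19.9°
tan(βl) = tan(19.9°) = 0.362
Z_in = Z_0·(Z_L + jZ_0·tanβl)/(Z_0 + jZ_L·tanβl)
     = 50·(121 + j18.1)/(50 + j43.8)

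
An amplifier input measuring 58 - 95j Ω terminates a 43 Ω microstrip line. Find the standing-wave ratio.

VSWR ≈ 5.53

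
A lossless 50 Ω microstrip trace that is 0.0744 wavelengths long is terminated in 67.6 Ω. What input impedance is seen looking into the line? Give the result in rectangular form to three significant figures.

Z_in ≈ 57.9 − j14.3 Ω

βl = 2π × 0.0744 = 26.8°
tan(βl) = tan(26.8°) = 0.505
Z_in = Z_0·(Z_L + jZ_0·tanβl)/(Z_0 + jZ_L·tanβl)
     = 50·(67.6 + j25.2)/(50 + j34.1)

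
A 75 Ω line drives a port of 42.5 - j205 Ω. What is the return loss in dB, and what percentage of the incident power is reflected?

Γ = (-32.5 − j205)/(117.5 − j205), |Γ| = 0.878
RL = −20·log₁₀(0.878) = 1.13 dB
P_refl/P_inc = |Γ|² = 0.772

RL ≈ 1.13 dB; 77.2% of incident power reflected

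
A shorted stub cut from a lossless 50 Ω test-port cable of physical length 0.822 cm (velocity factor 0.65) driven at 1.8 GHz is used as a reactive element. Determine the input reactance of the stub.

X_in ≈ 25.8 Ω (inductive)

λ = v/f = 0.65·c / 1.8 GHz = 0.108 m
βl = 2π·l/λ = 2π × 0.0759 = 27.3°
tan(βl) = 0.516
For a shorted stub, Z_in = jZ_0·tan(βl)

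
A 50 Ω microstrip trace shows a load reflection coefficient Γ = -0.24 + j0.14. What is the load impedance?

Z_L ≈ 29.6 + j8.99 Ω

Z_L = Z_0·(1 + Γ)/(1 − Γ) = 50·(0.76 + j0.14)/(1.24 − j0.14)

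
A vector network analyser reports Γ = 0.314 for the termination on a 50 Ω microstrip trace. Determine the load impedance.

Z_L = Z_0·(1 + Γ)/(1 − Γ) = 50·(1.31)/(0.686)

Z_L ≈ 95.8 Ω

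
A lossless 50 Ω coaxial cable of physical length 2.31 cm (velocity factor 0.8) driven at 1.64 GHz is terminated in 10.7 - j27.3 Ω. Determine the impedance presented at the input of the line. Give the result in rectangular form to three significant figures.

λ = v/f = 0.8·c / 1.64 GHz = 0.146 m
βl = 2π·l/λ = 2π × 0.158 = 56.8°
tan(βl) = tan(56.8°) = 1.53
Z_in = Z_0·(Z_L + jZ_0·tanβl)/(Z_0 + jZ_L·tanβl)
     = 50·(10.7 + j49.2)/(91.8 + j16.4)

Z_in ≈ 10.3 + j25 Ω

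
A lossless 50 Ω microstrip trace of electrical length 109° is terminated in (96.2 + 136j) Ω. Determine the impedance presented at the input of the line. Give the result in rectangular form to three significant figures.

tan(βl) = tan(109°) = -2.9
Z_in = Z_0·(Z_L + jZ_0·tanβl)/(Z_0 + jZ_L·tanβl)
     = 50·(96.2 − j9.21)/(445 − j279)

Z_in ≈ 8.22 + j4.13 Ω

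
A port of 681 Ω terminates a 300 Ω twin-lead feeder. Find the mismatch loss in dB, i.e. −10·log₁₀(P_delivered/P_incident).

mismatch loss ≈ 0.71 dB

Γ = (681 − 300)/(681 + 300) = 0.388
|Γ|² = 0.151, so P_del/P_inc = 1 − |Γ|² = 0.849
ML = −10·log₁₀(1 − |Γ|²)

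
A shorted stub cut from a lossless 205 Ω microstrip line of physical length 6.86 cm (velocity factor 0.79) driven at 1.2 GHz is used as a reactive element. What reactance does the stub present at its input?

λ = v/f = 0.79·c / 1.2 GHz = 0.198 m
βl = 2π·l/λ = 2π × 0.347 = 125°
tan(βl) = -1.43
For a shorted stub, Z_in = jZ_0·tan(βl)

X_in ≈ -292 Ω (capacitive)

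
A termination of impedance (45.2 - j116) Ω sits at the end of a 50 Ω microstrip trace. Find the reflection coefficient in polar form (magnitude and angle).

Γ ≈ 0.774 ∠ -41.7°

Γ = (Z_L − Z_0)/(Z_L + Z_0) = (-4.8 − j116)/(95.2 − j116)
|Γ| = 116/150 = 0.774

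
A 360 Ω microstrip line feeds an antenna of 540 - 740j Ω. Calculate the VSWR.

VSWR ≈ 4.77

Γ = (Z_L − Z_0)/(Z_L + Z_0) = (180 − j740)/(900 − j740)
|Γ| = 762/1170 = 0.654
VSWR = (1 + |Γ|)/(1 − |Γ|) = 1.65/0.346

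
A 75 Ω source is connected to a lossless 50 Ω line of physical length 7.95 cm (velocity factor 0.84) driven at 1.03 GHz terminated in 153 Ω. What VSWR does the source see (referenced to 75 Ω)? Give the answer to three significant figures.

VSWR ≈ 4.09

λ = v/f = 0.84·c / 1.03 GHz = 0.245 m
βl = 2π·l/λ = 2π × 0.325 = 117°
tan(βl) = -1.96
Z_in = Z_0·(Z_L + jZ_0·tanβl)/(Z_0 + jZ_L·tanβl) = 20 + j22.1 Ω
Γ_s = (Z_in − Z_s)/(Z_in + Z_s) = (-55 + j22.1)/(95 + j22.1), |Γ_s| = 0.607
VSWR = (1 + |Γ_s|)/(1 − |Γ_s|)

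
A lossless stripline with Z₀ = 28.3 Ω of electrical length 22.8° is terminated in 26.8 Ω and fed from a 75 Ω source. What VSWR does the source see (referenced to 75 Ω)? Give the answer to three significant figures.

tan(βl) = 0.42
Z_in = Z_0·(Z_L + jZ_0·tanβl)/(Z_0 + jZ_L·tanβl) = 27.2 + j1.06 Ω
Γ_s = (Z_in − Z_s)/(Z_in + Z_s) = (-47.8 + j1.06)/(102 + j1.06), |Γ_s| = 0.467
VSWR = (1 + |Γ_s|)/(1 − |Γ_s|)

VSWR ≈ 2.76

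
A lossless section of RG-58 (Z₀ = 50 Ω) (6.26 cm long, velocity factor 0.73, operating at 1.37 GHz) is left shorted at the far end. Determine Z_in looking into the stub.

Z_in ≈ −j40.5 Ω

λ = v/f = 0.73·c / 1.37 GHz = 0.16 m
βl = 2π·l/λ = 2π × 0.392 = 141°
tan(βl) = -0.81
For a shorted stub, Z_in = jZ_0·tan(βl)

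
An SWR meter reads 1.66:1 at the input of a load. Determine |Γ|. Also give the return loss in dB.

|Γ| = (S − 1)/(S + 1) = (1.66 − 1)/(1.66 + 1) = 0.66/2.66
RL = −20·log₁₀|Γ| = −20·log₁₀(0.248)

|Γ| ≈ 0.248; return loss ≈ 12.1 dB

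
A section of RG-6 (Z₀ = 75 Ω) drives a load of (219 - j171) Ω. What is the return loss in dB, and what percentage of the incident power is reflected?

Γ = (144 − j171)/(294 − j171), |Γ| = 0.657
RL = −20·log₁₀(0.657) = 3.64 dB
P_refl/P_inc = |Γ|² = 0.432

RL ≈ 3.64 dB; 43.2% of incident power reflected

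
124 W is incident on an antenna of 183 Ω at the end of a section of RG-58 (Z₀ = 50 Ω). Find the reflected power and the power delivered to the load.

Γ = (183 − 50)/(183 + 50) = 0.571
|Γ|² = 0.326
P_refl = |Γ|²·P_inc = 40.4 W, P_del = (1 − |Γ|²)·P_inc = 83.6 W

P_reflected ≈ 40.4 W; P_delivered ≈ 83.6 W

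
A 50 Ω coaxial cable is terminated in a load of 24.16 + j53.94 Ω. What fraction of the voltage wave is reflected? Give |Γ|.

|Γ| ≈ 0.652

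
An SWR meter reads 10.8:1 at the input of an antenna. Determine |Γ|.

|Γ| ≈ 0.831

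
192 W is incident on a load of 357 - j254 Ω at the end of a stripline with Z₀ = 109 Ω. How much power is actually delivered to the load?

|Γ| = |(248 − j254)/(466 − j254)| = 0.669
|Γ|² = 0.447
P_refl = |Γ|²·P_inc = 85.9 W, P_del = (1 − |Γ|²)·P_inc = 106 W

P_delivered ≈ 106 W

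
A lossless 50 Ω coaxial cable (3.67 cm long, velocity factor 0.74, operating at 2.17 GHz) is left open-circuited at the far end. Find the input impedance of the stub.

Z_in ≈ +j40.7 Ω

λ = v/f = 0.74·c / 2.17 GHz = 0.102 m
βl = 2π·l/λ = 2π × 0.359 = 129°
tan(βl) = -1.23
For an open-circuited stub, Z_in = −jZ_0·cot(βl) = −jZ_0/tan(βl)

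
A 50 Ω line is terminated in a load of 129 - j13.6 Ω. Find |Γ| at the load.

|Γ| ≈ 0.447

Γ = (Z_L − Z_0)/(Z_L + Z_0) = (79 − j13.6)/(179 − j13.6)
|Γ| = 80.2/180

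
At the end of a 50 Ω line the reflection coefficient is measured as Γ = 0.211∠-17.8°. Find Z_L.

Z_L = Z_0·(1 + Γ)/(1 − Γ) = 50·(1.2 − j0.0645)/(0.799 + j0.0645)

Z_L ≈ 74.3 − j10 Ω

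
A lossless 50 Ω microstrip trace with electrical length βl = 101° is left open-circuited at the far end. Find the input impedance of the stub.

Z_in ≈ +j9.72 Ω

tan(βl) = -5.14
For an open-circuited stub, Z_in = −jZ_0·cot(βl) = −jZ_0/tan(βl)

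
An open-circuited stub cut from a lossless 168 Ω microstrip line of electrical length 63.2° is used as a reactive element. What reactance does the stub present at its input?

tan(βl) = 1.98
For an open-circuited stub, Z_in = −jZ_0·cot(βl) = −jZ_0/tan(βl)

X_in ≈ -84.9 Ω (capacitive)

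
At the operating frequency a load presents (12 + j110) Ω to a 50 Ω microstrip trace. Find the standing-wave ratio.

Γ = (Z_L − Z_0)/(Z_L + Z_0) = (-38 + j110)/(62 + j110)
|Γ| = 116/126 = 0.922
VSWR = (1 + |Γ|)/(1 − |Γ|) = 1.92/0.0783

VSWR ≈ 24.5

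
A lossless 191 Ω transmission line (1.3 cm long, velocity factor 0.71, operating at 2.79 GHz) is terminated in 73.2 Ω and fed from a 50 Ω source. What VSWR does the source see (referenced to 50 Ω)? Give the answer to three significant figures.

VSWR ≈ 8.12

λ = v/f = 0.71·c / 2.79 GHz = 0.0763 m
βl = 2π·l/λ = 2π × 0.17 = 61.3°
tan(βl) = 1.83
Z_in = Z_0·(Z_L + jZ_0·tanβl)/(Z_0 + jZ_L·tanβl) = 213 + j200 Ω
Γ_s = (Z_in − Z_s)/(Z_in + Z_s) = (163 + j200)/(263 + j200), |Γ_s| = 0.781
VSWR = (1 + |Γ_s|)/(1 − |Γ_s|)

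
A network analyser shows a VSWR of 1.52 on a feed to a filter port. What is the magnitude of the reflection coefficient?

|Γ| = (S − 1)/(S + 1) = (1.52 − 1)/(1.52 + 1) = 0.52/2.52

|Γ| ≈ 0.206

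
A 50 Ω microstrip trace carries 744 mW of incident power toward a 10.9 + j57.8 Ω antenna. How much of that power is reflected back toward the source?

|Γ| = |(-39.1 + j57.8)/(60.9 + j57.8)| = 0.831
|Γ|² = 0.691
P_refl = |Γ|²·P_inc = 514 mW, P_del = (1 − |Γ|²)·P_inc = 230 mW

P_reflected ≈ 514 mW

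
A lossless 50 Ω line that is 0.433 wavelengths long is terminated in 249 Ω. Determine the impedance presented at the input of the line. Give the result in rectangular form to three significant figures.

Z_in ≈ 50.1 + j89.2 Ω

βl = 2π × 0.433 = 156°
tan(βl) = tan(156°) = -0.448
Z_in = Z_0·(Z_L + jZ_0·tanβl)/(Z_0 + jZ_L·tanβl)
     = 50·(249 − j22.4)/(50 − j111)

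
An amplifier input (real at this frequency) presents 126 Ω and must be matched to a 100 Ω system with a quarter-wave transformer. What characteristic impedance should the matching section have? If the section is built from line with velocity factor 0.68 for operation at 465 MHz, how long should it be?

Z_qwt ≈ 112 Ω; length ≈ 11 cm

Z_qwt = √(Z_0·R_L) = √(100 × 126) = √12600
λ = 0.68·c/f = 0.439 m, so l = λ/4 = 0.11 m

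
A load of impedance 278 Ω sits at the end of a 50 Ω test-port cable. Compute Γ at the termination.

Γ = 0.695

Γ = (Z_L − Z_0)/(Z_L + Z_0) = (278 − 50)/(278 + 50) = 228/328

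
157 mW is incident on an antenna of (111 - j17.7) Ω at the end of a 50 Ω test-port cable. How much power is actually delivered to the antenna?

P_delivered ≈ 133 mW

|Γ| = |(61 − j17.7)/(161 − j17.7)| = 0.392
|Γ|² = 0.154
P_refl = |Γ|²·P_inc = 24.1 mW, P_del = (1 − |Γ|²)·P_inc = 133 mW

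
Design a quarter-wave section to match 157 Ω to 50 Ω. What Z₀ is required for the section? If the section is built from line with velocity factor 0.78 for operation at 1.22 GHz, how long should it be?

Z_qwt ≈ 88.6 Ω; length ≈ 4.8 cm

Z_qwt = √(Z_0·R_L) = √(50 × 157) = √7850
λ = 0.78·c/f = 0.192 m, so l = λ/4 = 0.048 m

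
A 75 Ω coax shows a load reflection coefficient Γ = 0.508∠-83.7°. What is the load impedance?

Z_L = Z_0·(1 + Γ)/(1 − Γ) = 75·(1.06 − j0.505)/(0.944 + j0.505)

Z_L ≈ 48.5 − j66.1 Ω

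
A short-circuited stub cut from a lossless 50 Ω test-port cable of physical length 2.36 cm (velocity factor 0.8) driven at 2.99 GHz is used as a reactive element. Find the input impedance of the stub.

λ = v/f = 0.8·c / 2.99 GHz = 0.0803 m
βl = 2π·l/λ = 2π × 0.294 = 106°
tan(βl) = -3.52
For a short-circuited stub, Z_in = jZ_0·tan(βl)

Z_in ≈ −j176 Ω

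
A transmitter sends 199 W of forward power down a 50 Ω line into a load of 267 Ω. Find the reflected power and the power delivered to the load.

P_reflected ≈ 93.3 W; P_delivered ≈ 106 W

Γ = (267 − 50)/(267 + 50) = 0.685
|Γ|² = 0.469
P_refl = |Γ|²·P_inc = 93.3 W, P_del = (1 − |Γ|²)·P_inc = 106 W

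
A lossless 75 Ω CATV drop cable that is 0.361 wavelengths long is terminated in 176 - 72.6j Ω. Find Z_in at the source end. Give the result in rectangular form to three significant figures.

Z_in ≈ 54.2 + j65.8 Ω

βl = 2π × 0.361 = 130°
tan(βl) = tan(130°) = -1.19
Z_in = Z_0·(Z_L + jZ_0·tanβl)/(Z_0 + jZ_L·tanβl)
     = 75·(176 − j162)/(-11.6 − j210)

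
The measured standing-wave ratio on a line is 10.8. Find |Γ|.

|Γ| = (S − 1)/(S + 1) = (10.8 − 1)/(10.8 + 1) = 9.8/11.8

|Γ| ≈ 0.831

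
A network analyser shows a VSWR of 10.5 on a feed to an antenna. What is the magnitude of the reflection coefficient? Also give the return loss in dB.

|Γ| ≈ 0.826; return loss ≈ 1.66 dB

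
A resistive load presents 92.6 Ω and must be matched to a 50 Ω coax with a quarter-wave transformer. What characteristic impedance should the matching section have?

Z_qwt = √(Z_0·R_L) = √(50 × 92.6) = √4630

Z_qwt ≈ 68 Ω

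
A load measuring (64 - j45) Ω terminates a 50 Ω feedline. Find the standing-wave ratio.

Γ = (Z_L − Z_0)/(Z_L + Z_0) = (14 − j45)/(114 − j45)
|Γ| = 47.1/123 = 0.385
VSWR = (1 + |Γ|)/(1 − |Γ|) = 1.38/0.615

VSWR ≈ 2.25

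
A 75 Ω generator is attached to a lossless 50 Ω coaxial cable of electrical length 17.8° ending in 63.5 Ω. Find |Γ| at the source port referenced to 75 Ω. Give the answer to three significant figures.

tan(βl) = 0.321
Z_in = Z_0·(Z_L + jZ_0·tanβl)/(Z_0 + jZ_L·tanβl) = 60.1 − j8.44 Ω
Γ_s = (Z_in − Z_s)/(Z_in + Z_s) = (-14.9 − j8.44)/(135 − j8.44), |Γ_s| = 0.127

|Γ| ≈ 0.127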